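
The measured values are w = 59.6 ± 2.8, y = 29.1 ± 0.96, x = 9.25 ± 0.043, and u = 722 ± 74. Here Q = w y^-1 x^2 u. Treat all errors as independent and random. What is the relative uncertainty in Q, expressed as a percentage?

11.8%

Q is a product of powers, so relative uncertainties combine in quadrature:
  (1·δw/w)² = (1×0.0470)² = 0.00221;  (-1·δy/y)² = (-1×0.0330)² = 0.00109;  (2·δx/x)² = (2×0.00465)² = 8.64e-05;  (1·δu/u)² = (1×0.102)² = 0.0105
δQ/Q = √(0.0139) = 0.118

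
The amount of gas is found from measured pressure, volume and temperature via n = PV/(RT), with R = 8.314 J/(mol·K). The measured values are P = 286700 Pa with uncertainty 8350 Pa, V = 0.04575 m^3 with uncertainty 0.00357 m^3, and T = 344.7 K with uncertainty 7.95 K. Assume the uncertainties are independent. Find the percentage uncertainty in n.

8.64%

Since n is a product/quotient, work with relative uncertainties:
  (1·δP/P)² = (1×0.0291)² = 0.000848;  (1·δV/V)² = (1×0.0780)² = 0.00609;  (-1·δT/T)² = (-1×0.0231)² = 0.000532
δn/n = √(0.00747) = 0.0864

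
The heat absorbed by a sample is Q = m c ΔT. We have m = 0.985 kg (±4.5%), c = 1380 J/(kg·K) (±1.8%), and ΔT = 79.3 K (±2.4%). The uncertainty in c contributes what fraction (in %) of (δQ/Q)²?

11.1%

(δQ/Q)² = (1·δm/m)² + (1·δc/c)² + (1·δΔT/ΔT)²
  m term: (1×0.0450)² = 0.00202
  c term: (1×0.0180)² = 0.000324
  ΔT term: (1×0.0240)² = 0.000576
Total = 0.00293. Share from c = 0.000324/0.00293 = 0.111.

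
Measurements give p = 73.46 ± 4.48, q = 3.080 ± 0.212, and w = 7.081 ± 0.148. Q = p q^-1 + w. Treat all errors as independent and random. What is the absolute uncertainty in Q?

Let h = p·q^-1 = 23.85. δh/h = √((1·δp/p)² + (-1·δq/q)²) = √(0.00372 + 0.00474) = 0.0920, so δh = 2.19.
Q = h + w: δQ = √(δh² + δw²) = √(4.81 + 0.0219) = 2.20

2.20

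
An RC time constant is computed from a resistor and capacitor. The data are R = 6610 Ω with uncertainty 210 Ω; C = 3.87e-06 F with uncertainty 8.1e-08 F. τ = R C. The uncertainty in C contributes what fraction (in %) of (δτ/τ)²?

(δτ/τ)² = (1·δR/R)² + (1·δC/C)²
  R term: (1×0.0318)² = 0.00101
  C term: (1×0.0209)² = 0.000438
Total = 0.00145. Share from C = 0.000438/0.00145 = 0.303.

30.3%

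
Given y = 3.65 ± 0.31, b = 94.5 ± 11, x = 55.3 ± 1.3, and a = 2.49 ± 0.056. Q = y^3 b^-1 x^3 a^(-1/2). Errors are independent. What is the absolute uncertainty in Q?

Since Q is a product/quotient, work with relative uncertainties:
  (3·δy/y)² = (3×0.0849)² = 0.0649;  (-1·δb/b)² = (-1×0.116)² = 0.0135;  (3·δx/x)² = (3×0.0235)² = 0.00497;  (−½·δa/a)² = (-0.5×0.0225)² = 0.000126
δQ/Q = √(0.0836) = 0.289
Q = 55100, so δQ = 0.289 × 55100 = 15900.

15900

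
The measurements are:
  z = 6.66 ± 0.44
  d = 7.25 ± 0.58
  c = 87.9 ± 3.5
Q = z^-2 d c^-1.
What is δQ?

0.000297

Q is a product of powers, so relative uncertainties combine in quadrature:
  (-2·δz/z)² = (-2×0.0661)² = 0.0175;  (1·δd/d)² = (1×0.0800)² = 0.00640;  (-1·δc/c)² = (-1×0.0398)² = 0.00159
δQ/Q = √(0.0254) = 0.160
Q = 0.00186, so δQ = 0.160 × 0.00186 = 0.000297.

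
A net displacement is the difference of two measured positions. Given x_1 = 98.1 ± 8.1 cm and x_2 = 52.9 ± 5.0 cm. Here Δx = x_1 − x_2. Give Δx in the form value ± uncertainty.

45.2 ± 9.52 cm

Each term contributes (cᵢ δxᵢ)² to (δΔx)²:
  (δx_1)² = 65.6;  (δx_2)² = 25.0
δΔx = √(90.6) = 9.52 cm
Δx = 45.2 cm.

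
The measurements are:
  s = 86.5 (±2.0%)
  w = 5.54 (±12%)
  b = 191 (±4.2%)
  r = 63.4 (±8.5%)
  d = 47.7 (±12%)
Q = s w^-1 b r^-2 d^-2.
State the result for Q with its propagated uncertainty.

Each factor contributes (exponent × relative error)² to (δQ/Q)²:
  (1·δs/s)² = (1×0.0200)² = 0.000400;  (-1·δw/w)² = (-1×0.120)² = 0.0144;  (1·δb/b)² = (1×0.0420)² = 0.00176;  (-2·δr/r)² = (-2×0.0850)² = 0.0289;  (-2·δd/d)² = (-2×0.120)² = 0.0576
δQ/Q = √(0.103) = 0.321
Q = 0.000326, so δQ = 0.321 × 0.000326 = 0.000105.

0.000326 ± 0.000105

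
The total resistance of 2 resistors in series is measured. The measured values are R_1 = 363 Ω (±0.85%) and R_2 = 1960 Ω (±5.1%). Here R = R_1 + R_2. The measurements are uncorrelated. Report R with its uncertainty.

2320 ± 100 Ω

Sums and differences: (δR)² = Σ (cᵢ δxᵢ)².
  (δR_1)² = 9.52;  (δR_2)² = 9990
δR = √(10000) = 100 Ω
R = 2320 Ω.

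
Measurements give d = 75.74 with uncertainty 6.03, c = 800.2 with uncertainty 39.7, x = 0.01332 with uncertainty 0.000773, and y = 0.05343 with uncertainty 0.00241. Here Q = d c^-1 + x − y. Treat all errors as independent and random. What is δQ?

0.00923

Let p = d·c^-1 = 0.09465. δp/p = √((1·δd/d)² + (-1·δc/c)²) = √(0.00634 + 0.00246) = 0.0938, so δp = 0.00888.
Q = p + x − y: δQ = √(δp² + δx² + δy²) = √(7.88e-05 + 5.98e-07 + 5.81e-06) = 0.00923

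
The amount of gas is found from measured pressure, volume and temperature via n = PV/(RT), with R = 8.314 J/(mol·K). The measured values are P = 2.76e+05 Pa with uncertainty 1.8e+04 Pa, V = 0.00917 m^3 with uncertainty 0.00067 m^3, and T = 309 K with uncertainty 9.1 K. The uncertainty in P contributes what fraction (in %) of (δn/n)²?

40.7%

(δn/n)² = (1·δP/P)² + (1·δV/V)² + (-1·δT/T)²
  P term: (1×0.0652)² = 0.00425
  V term: (1×0.0731)² = 0.00534
  T term: (-1×0.0294)² = 0.000867
Total = 0.0105. Share from P = 0.00425/0.0105 = 0.407.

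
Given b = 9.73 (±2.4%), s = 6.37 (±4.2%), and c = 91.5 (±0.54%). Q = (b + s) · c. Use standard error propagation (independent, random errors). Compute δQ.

33.5

Let u = b + s = 16.1. δu = √(δb² + δs²) = √(0.0545 + 0.0716) = 0.355, so δu/u = 0.0221.
Q is then a monomial in u, c:
δQ/Q = √((δu/u)² + (1·δc/c)²) = √(0.000487 + 2.92e-05) = 0.0227
Q = 1470, so δQ = 0.0227 × 1470 = 33.5.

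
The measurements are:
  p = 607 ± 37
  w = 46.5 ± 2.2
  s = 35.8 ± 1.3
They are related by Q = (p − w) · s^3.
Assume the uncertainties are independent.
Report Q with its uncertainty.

Let u = p − w = 560. δu = √(δp² + δw²) = √(1370 + 4.84) = 37.1, so δu/u = 0.0661.
Q is then a monomial in u, s:
δQ/Q = √((δu/u)² + (3·δs/s)²) = √(0.00437 + 0.0119) = 0.127
Q = 2.57e+07, so δQ = 0.127 × 2.57e+07 = 3.28e+06.

(2.57 ± 0.328) × 10^7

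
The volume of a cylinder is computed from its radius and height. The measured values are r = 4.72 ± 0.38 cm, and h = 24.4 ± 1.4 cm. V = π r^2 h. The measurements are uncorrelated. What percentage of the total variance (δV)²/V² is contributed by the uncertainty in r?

(δV/V)² = (2·δr/r)² + (1·δh/h)²
  r term: (2×0.0805)² = 0.0259
  h term: (1×0.0574)² = 0.00329
Total = 0.0292. Share from r = 0.0259/0.0292 = 0.887.

88.7%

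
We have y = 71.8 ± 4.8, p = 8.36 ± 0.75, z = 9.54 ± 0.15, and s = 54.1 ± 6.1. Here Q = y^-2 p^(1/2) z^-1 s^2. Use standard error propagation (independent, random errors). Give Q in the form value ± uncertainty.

Since Q is a product/quotient, work with relative uncertainties:
  (-2·δy/y)² = (-2×0.0669)² = 0.0179;  (½·δp/p)² = (0.5×0.0897)² = 0.00201;  (-1·δz/z)² = (-1×0.0157)² = 0.000247;  (2·δs/s)² = (2×0.113)² = 0.0509
δQ/Q = √(0.0710) = 0.266
Q = 0.172, so δQ = 0.266 × 0.172 = 0.0458.

0.172 ± 0.0458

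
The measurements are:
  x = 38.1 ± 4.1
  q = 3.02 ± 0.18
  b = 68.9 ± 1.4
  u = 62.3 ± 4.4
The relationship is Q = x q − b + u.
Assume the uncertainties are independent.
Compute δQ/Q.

Let p = x·q = 115. δp/p = √((1·δx/x)² + (1·δq/q)²) = √(0.0116 + 0.00355) = 0.123, so δp = 14.2.
Q = p − b + u: δQ = √(δp² + δb² + δu²) = √(200 + 1.96 + 19.4) = 14.9
Q = 108, so δQ/Q = 14.9/108 = 0.137.

0.137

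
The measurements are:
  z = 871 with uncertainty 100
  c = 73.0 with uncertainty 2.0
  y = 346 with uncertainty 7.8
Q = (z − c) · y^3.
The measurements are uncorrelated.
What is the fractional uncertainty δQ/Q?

Let u = z − c = 798. δu = √(δz² + δc²) = √(10000 + 4.00) = 100, so δu/u = 0.125.
Q is then a monomial in u, y:
δQ/Q = √((δu/u)² + (3·δy/y)²) = √(0.0157 + 0.00457) = 0.142

0.142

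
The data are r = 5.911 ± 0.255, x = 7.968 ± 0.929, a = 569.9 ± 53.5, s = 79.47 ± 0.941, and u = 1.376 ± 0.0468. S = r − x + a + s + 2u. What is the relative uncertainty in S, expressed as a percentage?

8.23%

For a sum/difference, combine absolute errors in quadrature:
  (δr)² = 0.0650;  (δx)² = 0.863;  (δa)² = 2860;  (δs)² = 0.885;  (2·δu)² = 0.00876
δS = √(2860) = 53.5
S = 650.1, so δS/S = 53.5/650.1 = 0.0823.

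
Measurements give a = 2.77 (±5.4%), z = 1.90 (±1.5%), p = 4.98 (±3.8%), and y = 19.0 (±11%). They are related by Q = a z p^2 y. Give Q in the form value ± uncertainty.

2480 ± 360

Q is a product of powers, so relative uncertainties combine in quadrature:
  (1·δa/a)² = (1×0.0540)² = 0.00292;  (1·δz/z)² = (1×0.0150)² = 0.000225;  (2·δp/p)² = (2×0.0380)² = 0.00578;  (1·δy/y)² = (1×0.110)² = 0.0121
δQ/Q = √(0.0210) = 0.145
Q = 2480, so δQ = 0.145 × 2480 = 360.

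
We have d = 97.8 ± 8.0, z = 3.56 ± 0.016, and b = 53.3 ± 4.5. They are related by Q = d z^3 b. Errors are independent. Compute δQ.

27800

Relative error in a monomial: (δQ/Q)² = Σ (nᵢ · δxᵢ/xᵢ)².
  (1·δd/d)² = (1×0.0818)² = 0.00669;  (3·δz/z)² = (3×0.00449)² = 0.000182;  (1·δb/b)² = (1×0.0844)² = 0.00713
δQ/Q = √(0.0140) = 0.118
Q = 2.35e+05, so δQ = 0.118 × 2.35e+05 = 27800.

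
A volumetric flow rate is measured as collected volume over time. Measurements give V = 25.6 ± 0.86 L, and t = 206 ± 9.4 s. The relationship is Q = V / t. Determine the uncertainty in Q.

0.00704 L/s

Each factor contributes (exponent × relative error)² to (δQ/Q)²:
  (1·δV/V)² = (1×0.0336)² = 0.00113;  (-1·δt/t)² = (-1×0.0456)² = 0.00208
δQ/Q = √(0.00321) = 0.0567
Q = 0.124 L/s, so δQ = 0.0567 × 0.124 = 0.00704 L/s.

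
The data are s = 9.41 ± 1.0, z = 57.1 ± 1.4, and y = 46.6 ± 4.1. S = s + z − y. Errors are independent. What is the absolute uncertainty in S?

Sums and differences: (δS)² = Σ (cᵢ δxᵢ)².
  (δs)² = 1.00;  (δz)² = 1.96;  (δy)² = 16.8
δS = √(19.8) = 4.45

4.45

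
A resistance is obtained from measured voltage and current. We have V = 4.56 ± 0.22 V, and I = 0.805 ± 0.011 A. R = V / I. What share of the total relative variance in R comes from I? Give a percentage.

(δR/R)² = (1·δV/V)² + (-1·δI/I)²
  V term: (1×0.0482)² = 0.00233
  I term: (-1×0.0137)² = 0.000187
Total = 0.00251. Share from I = 0.000187/0.00251 = 0.0743.

7.43%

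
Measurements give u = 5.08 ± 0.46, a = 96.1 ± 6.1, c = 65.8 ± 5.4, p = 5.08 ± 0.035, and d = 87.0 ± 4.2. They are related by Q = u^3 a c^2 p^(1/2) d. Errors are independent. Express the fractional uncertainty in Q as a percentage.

For a monomial Q ∝ u^3, a, c^2, p^(1/2), d, fractional errors add in quadrature:
  (3·δu/u)² = (3×0.0906)² = 0.0738;  (1·δa/a)² = (1×0.0635)² = 0.00403;  (2·δc/c)² = (2×0.0821)² = 0.0269;  (½·δp/p)² = (0.5×0.00689)² = 1.19e-05;  (1·δd/d)² = (1×0.0483)² = 0.00233
δQ/Q = √(0.107) = 0.327

32.7%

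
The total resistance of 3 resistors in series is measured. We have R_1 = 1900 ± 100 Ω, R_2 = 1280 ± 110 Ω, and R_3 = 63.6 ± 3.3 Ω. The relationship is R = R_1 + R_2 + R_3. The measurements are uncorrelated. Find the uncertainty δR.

149 Ω

Sums and differences: (δR)² = Σ (cᵢ δxᵢ)².
  (δR_1)² = 10000;  (δR_2)² = 12100;  (δR_3)² = 10.9
δR = √(22100) = 149 Ω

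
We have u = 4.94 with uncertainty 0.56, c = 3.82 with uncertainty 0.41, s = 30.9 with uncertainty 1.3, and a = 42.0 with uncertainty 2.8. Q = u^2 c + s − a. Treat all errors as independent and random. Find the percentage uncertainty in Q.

28.7%

Let p = u^2·c = 93.2. δp/p = √((2·δu/u)² + (1·δc/c)²) = √(0.0514 + 0.0115) = 0.251, so δp = 23.4.
Q = p + s − a: δQ = √(δp² + δs² + δa²) = √(547 + 1.69 + 7.84) = 23.6
Q = 82.1, so δQ/Q = 23.6/82.1 = 0.287.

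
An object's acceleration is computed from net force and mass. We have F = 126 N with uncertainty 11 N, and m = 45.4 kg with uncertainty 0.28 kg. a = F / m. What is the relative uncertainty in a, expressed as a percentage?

Since a is a product/quotient, work with relative uncertainties:
  (1·δF/F)² = (1×0.0873)² = 0.00762;  (-1·δm/m)² = (-1×0.00617)² = 3.8e-05
δa/a = √(0.00766) = 0.0875

8.75%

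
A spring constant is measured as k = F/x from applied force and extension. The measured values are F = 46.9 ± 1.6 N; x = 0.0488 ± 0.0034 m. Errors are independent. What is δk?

Each factor contributes (exponent × relative error)² to (δk/k)²:
  (1·δF/F)² = (1×0.0341)² = 0.00116;  (-1·δx/x)² = (-1×0.0697)² = 0.00485
δk/k = √(0.00602) = 0.0776
k = 961 N/m, so δk = 0.0776 × 961 = 74.6 N/m.

74.6 N/m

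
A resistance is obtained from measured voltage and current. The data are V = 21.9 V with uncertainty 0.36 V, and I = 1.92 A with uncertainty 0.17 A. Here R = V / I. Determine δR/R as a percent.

Relative error in a monomial: (δR/R)² = Σ (nᵢ · δxᵢ/xᵢ)².
  (1·δV/V)² = (1×0.0164)² = 0.000270;  (-1·δI/I)² = (-1×0.0885)² = 0.00784
δR/R = √(0.00811) = 0.0901

9.01%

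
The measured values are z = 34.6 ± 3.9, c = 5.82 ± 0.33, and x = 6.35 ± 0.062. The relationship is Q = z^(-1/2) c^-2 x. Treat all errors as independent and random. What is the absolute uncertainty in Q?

0.00405

Each factor contributes (exponent × relative error)² to (δQ/Q)²:
  (−½·δz/z)² = (-0.5×0.113)² = 0.00318;  (-2·δc/c)² = (-2×0.0567)² = 0.0129;  (1·δx/x)² = (1×0.00976)² = 9.53e-05
δQ/Q = √(0.0161) = 0.127
Q = 0.0319, so δQ = 0.127 × 0.0319 = 0.00405.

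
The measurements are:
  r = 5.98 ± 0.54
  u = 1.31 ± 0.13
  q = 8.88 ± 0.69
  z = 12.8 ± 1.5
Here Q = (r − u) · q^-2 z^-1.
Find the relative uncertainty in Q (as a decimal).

Let w = r − u = 4.67. δw = √(δr² + δu²) = √(0.292 + 0.0169) = 0.555, so δw/w = 0.119.
Q is then a monomial in w, q, z:
δQ/Q = √((δw/w)² + (-2·δq/q)² + (-1·δz/z)²) = √(0.0141 + 0.0242 + 0.0137) = 0.228

0.228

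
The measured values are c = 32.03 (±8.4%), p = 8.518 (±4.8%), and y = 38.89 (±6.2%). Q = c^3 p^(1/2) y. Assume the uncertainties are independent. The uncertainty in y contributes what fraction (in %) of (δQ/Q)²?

5.66%

(δQ/Q)² = (3·δc/c)² + (½·δp/p)² + (1·δy/y)²
  c term: (3×0.0840)² = 0.0635
  p term: (0.5×0.0480)² = 0.000576
  y term: (1×0.0620)² = 0.00384
Total = 0.0679. Share from y = 0.00384/0.0679 = 0.0566.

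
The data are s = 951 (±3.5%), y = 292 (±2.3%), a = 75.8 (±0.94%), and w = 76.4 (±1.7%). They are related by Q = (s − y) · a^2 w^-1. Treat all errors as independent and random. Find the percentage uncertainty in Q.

Let u = s − y = 659. δu = √(δs² + δy²) = √(1110 + 45.1) = 34.0, so δu/u = 0.0515.
Q is then a monomial in u, a, w:
δQ/Q = √((δu/u)² + (2·δa/a)² + (-1·δw/w)²) = √(0.00265 + 0.000353 + 0.000289) = 0.0574

5.74%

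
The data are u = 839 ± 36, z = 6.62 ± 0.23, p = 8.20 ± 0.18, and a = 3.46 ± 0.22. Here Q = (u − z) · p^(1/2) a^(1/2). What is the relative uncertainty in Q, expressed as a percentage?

5.48%

Let w = u − z = 832. δw = √(δu² + δz²) = √(1300 + 0.0529) = 36.0, so δw/w = 0.0433.
Q is then a monomial in w, p, a:
δQ/Q = √((δw/w)² + (½·δp/p)² + (½·δa/a)²) = √(0.00187 + 0.000120 + 0.00101) = 0.0548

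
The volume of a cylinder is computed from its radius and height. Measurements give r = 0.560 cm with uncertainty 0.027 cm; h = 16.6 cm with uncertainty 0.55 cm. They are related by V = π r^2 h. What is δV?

Products/powers → add relative errors in quadrature, weighted by exponent:
  (2·δr/r)² = (2×0.0482)² = 0.00930;  (1·δh/h)² = (1×0.0331)² = 0.00110
δV/V = √(0.0104) = 0.102
V = 16.4 cm^3, so δV = 0.102 × 16.4 = 1.67 cm^3.

1.67 cm^3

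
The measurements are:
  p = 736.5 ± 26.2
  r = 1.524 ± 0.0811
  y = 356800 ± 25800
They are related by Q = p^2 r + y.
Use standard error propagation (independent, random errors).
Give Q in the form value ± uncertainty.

Let w = p^2·r = 826700. δw/w = √((2·δp/p)² + (1·δr/r)²) = √(0.00506 + 0.00283) = 0.0888, so δw = 73400.
Q = w + y: δQ = √(δw² + δy²) = √(5.39e+09 + 6.66e+08) = 77800
Q = 1.183e+06.

(1.183 ± 0.0778) × 10^6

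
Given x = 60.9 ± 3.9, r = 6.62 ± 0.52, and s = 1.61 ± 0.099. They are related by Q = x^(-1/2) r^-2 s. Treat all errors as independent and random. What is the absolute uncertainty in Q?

0.000808

Products/powers → add relative errors in quadrature, weighted by exponent:
  (−½·δx/x)² = (-0.5×0.0640)² = 0.00103;  (-2·δr/r)² = (-2×0.0785)² = 0.0247;  (1·δs/s)² = (1×0.0615)² = 0.00378
δQ/Q = √(0.0295) = 0.172
Q = 0.00471, so δQ = 0.172 × 0.00471 = 0.000808.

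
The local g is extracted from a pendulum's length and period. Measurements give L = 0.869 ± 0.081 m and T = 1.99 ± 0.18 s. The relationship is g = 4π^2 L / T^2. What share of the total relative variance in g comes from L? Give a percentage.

21.0%

(δg/g)² = (1·δL/L)² + (-2·δT/T)²
  L term: (1×0.0932)² = 0.00869
  T term: (-2×0.0905)² = 0.0327
Total = 0.0414. Share from L = 0.00869/0.0414 = 0.210.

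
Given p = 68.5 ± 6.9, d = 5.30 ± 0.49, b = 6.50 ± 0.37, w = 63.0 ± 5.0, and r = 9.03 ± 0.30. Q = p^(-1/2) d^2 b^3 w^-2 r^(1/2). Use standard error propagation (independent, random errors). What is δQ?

For a monomial Q ∝ p^(-1/2), d^2, b^3, w^-2, r^(1/2), fractional errors add in quadrature:
  (−½·δp/p)² = (-0.5×0.101)² = 0.00254;  (2·δd/d)² = (2×0.0925)² = 0.0342;  (3·δb/b)² = (3×0.0569)² = 0.0292;  (-2·δw/w)² = (-2×0.0794)² = 0.0252;  (½·δr/r)² = (0.5×0.0332)² = 0.000276
δQ/Q = √(0.0914) = 0.302
Q = 0.706, so δQ = 0.302 × 0.706 = 0.213.

0.213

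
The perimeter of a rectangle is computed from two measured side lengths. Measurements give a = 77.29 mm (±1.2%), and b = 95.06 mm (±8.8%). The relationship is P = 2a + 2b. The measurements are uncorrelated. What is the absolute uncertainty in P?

Sums and differences: (δP)² = Σ (cᵢ δxᵢ)².
  (2·δa)² = 3.44;  (2·δb)² = 280
δP = √(283) = 16.8 mm

16.8 mm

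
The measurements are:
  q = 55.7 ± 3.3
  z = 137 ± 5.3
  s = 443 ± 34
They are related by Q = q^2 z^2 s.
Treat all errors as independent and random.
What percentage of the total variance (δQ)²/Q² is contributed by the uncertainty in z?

23.1%

(δQ/Q)² = (2·δq/q)² + (2·δz/z)² + (1·δs/s)²
  q term: (2×0.0592)² = 0.0140
  z term: (2×0.0387)² = 0.00599
  s term: (1×0.0767)² = 0.00589
Total = 0.0259. Share from z = 0.00599/0.0259 = 0.231.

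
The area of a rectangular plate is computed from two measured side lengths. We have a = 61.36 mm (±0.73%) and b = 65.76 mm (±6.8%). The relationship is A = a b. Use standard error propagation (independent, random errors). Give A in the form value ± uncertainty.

Relative error in a monomial: (δA/A)² = Σ (nᵢ · δxᵢ/xᵢ)².
  (1·δa/a)² = (1×0.00730)² = 5.33e-05;  (1·δb/b)² = (1×0.0680)² = 0.00462
δA/A = √(0.00468) = 0.0684
A = 4035 mm^2, so δA = 0.0684 × 4035 = 276 mm^2.

4035 ± 276 mm^2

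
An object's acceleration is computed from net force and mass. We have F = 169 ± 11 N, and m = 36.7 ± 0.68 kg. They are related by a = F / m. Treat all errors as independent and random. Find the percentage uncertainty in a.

6.77%

Products/powers → add relative errors in quadrature, weighted by exponent:
  (1·δF/F)² = (1×0.0651)² = 0.00424;  (-1·δm/m)² = (-1×0.0185)² = 0.000343
δa/a = √(0.00458) = 0.0677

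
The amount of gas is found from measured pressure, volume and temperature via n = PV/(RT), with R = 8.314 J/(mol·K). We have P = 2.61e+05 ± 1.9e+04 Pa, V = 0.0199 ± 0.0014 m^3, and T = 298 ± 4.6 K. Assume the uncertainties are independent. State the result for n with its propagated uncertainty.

2.10 ± 0.215 mol

Relative error in a monomial: (δn/n)² = Σ (nᵢ · δxᵢ/xᵢ)².
  (1·δP/P)² = (1×0.0728)² = 0.00530;  (1·δV/V)² = (1×0.0704)² = 0.00495;  (-1·δT/T)² = (-1×0.0154)² = 0.000238
δn/n = √(0.0105) = 0.102
n = 2.10 mol, so δn = 0.102 × 2.10 = 0.215 mol.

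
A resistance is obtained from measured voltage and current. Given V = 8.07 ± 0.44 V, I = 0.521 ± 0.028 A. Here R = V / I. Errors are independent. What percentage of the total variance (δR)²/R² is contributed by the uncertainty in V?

(δR/R)² = (1·δV/V)² + (-1·δI/I)²
  V term: (1×0.0545)² = 0.00297
  I term: (-1×0.0537)² = 0.00289
Total = 0.00586. Share from V = 0.00297/0.00586 = 0.507.

50.7%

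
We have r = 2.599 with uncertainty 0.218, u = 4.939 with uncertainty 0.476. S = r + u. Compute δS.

0.524

Absolute uncertainties add in quadrature for a linear combination:
  (δr)² = 0.0475;  (δu)² = 0.227
δS = √(0.274) = 0.524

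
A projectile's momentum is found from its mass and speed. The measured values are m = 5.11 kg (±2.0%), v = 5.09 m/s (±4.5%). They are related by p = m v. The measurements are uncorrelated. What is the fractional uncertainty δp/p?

Each factor contributes (exponent × relative error)² to (δp/p)²:
  (1·δm/m)² = (1×0.0200)² = 0.000400;  (1·δv/v)² = (1×0.0450)² = 0.00202
δp/p = √(0.00243) = 0.0492

0.0492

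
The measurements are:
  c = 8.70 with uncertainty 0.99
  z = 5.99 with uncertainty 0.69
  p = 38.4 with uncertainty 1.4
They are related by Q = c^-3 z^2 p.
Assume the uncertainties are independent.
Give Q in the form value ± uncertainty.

Products/powers → add relative errors in quadrature, weighted by exponent:
  (-3·δc/c)² = (-3×0.114)² = 0.117;  (2·δz/z)² = (2×0.115)² = 0.0531;  (1·δp/p)² = (1×0.0365)² = 0.00133
δQ/Q = √(0.171) = 0.413
Q = 2.09, so δQ = 0.413 × 2.09 = 0.865.

2.09 ± 0.865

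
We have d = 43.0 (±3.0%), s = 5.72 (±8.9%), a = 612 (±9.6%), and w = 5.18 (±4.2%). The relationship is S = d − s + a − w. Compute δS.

58.8

Sums and differences: (δS)² = Σ (cᵢ δxᵢ)².
  (δd)² = 1.66;  (δs)² = 0.259;  (δa)² = 3450;  (δw)² = 0.0473
δS = √(3450) = 58.8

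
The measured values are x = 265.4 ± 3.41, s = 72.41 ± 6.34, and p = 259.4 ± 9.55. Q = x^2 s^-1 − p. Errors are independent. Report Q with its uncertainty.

Let w = x^2·s^-1 = 972.8. δw/w = √((2·δx/x)² + (-1·δs/s)²) = √(0.000660 + 0.00767) = 0.0912, so δw = 88.8.
Q = w − p: δQ = √(δw² + δp²) = √(7880 + 91.2) = 89.3
Q = 713.4.

713.4 ± 89.3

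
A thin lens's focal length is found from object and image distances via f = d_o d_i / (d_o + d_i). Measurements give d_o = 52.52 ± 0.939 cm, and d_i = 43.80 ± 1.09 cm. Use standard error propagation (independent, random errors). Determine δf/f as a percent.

1.58%

∂f/∂d_o = (d_i/(d_o+d_i))² = 0.207;  ∂f/∂d_i = (d_o/(d_o+d_i))² = 0.297
δf = √((∂f/∂d_o · δd_o)² + (∂f/∂d_i · δd_i)²) = √(0.0377 + 0.105) = 0.378 cm
f = 23.88 cm, so δf/f = 0.378/23.88 = 0.0158.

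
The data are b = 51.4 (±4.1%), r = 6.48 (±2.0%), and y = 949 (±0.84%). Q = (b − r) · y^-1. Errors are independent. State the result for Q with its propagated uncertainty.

0.0473 ± 0.00226

Let u = b − r = 44.9. δu = √(δb² + δr²) = √(4.44 + 0.0168) = 2.11, so δu/u = 0.0470.
Q is then a monomial in u, y:
δQ/Q = √((δu/u)² + (-1·δy/y)²) = √(0.00221 + 7.06e-05) = 0.0477
Q = 0.0473, so δQ = 0.0477 × 0.0473 = 0.00226.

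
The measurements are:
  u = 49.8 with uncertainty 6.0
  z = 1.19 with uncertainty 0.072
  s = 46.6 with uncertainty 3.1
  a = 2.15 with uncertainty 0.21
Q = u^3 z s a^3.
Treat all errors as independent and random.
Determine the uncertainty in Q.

Each factor contributes (exponent × relative error)² to (δQ/Q)²:
  (3·δu/u)² = (3×0.120)² = 0.131;  (1·δz/z)² = (1×0.0605)² = 0.00366;  (1·δs/s)² = (1×0.0665)² = 0.00443;  (3·δa/a)² = (3×0.0977)² = 0.0859
δQ/Q = √(0.225) = 0.474
Q = 6.81e+07, so δQ = 0.474 × 6.81e+07 = 3.23e+07.

3.23e+07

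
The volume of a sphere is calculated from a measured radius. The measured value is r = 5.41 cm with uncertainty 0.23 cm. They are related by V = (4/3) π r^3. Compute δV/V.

0.128

V ∝ r^3, so δV/V = |3| · δr/r = 3 × 0.0425 = 0.128.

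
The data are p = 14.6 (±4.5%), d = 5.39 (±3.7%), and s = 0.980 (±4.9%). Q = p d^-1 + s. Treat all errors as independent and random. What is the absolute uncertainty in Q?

0.165

Let w = p·d^-1 = 2.71. δw/w = √((1·δp/p)² + (-1·δd/d)²) = √(0.00202 + 0.00137) = 0.0583, so δw = 0.158.
Q = w + s: δQ = √(δw² + δs²) = √(0.0249 + 0.00231) = 0.165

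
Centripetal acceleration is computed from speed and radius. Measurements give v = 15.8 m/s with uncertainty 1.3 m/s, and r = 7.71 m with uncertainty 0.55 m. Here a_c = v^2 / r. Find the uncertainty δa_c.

Relative error in a monomial: (δa_c/a_c)² = Σ (nᵢ · δxᵢ/xᵢ)².
  (2·δv/v)² = (2×0.0823)² = 0.0271;  (-1·δr/r)² = (-1×0.0713)² = 0.00509
δa_c/a_c = √(0.0322) = 0.179
a_c = 32.4 m/s^2, so δa_c = 0.179 × 32.4 = 5.81 m/s^2.

5.81 m/s^2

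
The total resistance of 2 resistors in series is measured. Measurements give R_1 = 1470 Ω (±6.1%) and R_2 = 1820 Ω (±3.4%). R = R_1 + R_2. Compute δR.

109 Ω

Sums and differences: (δR)² = Σ (cᵢ δxᵢ)².
  (δR_1)² = 8040;  (δR_2)² = 3830
δR = √(11900) = 109 Ω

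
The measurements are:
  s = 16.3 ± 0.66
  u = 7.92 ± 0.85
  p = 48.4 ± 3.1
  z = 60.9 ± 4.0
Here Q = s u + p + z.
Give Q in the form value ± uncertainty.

238 ± 15.6

Let w = s·u = 129. δw/w = √((1·δs/s)² + (1·δu/u)²) = √(0.00164 + 0.0115) = 0.115, so δw = 14.8.
Q = w + p + z: δQ = √(δw² + δp² + δz²) = √(219 + 9.61 + 16.0) = 15.6
Q = 238.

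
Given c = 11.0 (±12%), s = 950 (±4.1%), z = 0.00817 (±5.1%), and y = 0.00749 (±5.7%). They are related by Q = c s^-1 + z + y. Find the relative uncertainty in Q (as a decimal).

Let p = c·s^-1 = 0.0116. δp/p = √((1·δc/c)² + (-1·δs/s)²) = √(0.0144 + 0.00168) = 0.127, so δp = 0.00147.
Q = p + z + y: δQ = √(δp² + δz² + δy²) = √(2.16e-06 + 1.74e-07 + 1.82e-07) = 0.00158
Q = 0.0272, so δQ/Q = 0.00158/0.0272 = 0.0582.

0.0582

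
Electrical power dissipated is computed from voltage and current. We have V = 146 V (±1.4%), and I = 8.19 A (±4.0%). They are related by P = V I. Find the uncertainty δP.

50.7 W

For a monomial P ∝ V, I, fractional errors add in quadrature:
  (1·δV/V)² = (1×0.0140)² = 0.000196;  (1·δI/I)² = (1×0.0400)² = 0.00160
δP/P = √(0.00180) = 0.0424
P = 1200 W, so δP = 0.0424 × 1200 = 50.7 W.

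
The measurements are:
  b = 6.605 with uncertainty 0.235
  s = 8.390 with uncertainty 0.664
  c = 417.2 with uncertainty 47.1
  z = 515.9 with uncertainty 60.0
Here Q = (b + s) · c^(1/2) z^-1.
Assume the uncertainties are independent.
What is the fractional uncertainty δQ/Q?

0.138

Let u = b + s = 15.00. δu = √(δb² + δs²) = √(0.0552 + 0.441) = 0.704, so δu/u = 0.0470.
Q is then a monomial in u, c, z:
δQ/Q = √((δu/u)² + (½·δc/c)² + (-1·δz/z)²) = √(0.00221 + 0.00319 + 0.0135) = 0.138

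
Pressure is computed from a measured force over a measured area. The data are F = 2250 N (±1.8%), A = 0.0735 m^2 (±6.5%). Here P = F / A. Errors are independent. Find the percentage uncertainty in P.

6.74%

Relative error in a monomial: (δP/P)² = Σ (nᵢ · δxᵢ/xᵢ)².
  (1·δF/F)² = (1×0.0180)² = 0.000324;  (-1·δA/A)² = (-1×0.0650)² = 0.00423
δP/P = √(0.00455) = 0.0674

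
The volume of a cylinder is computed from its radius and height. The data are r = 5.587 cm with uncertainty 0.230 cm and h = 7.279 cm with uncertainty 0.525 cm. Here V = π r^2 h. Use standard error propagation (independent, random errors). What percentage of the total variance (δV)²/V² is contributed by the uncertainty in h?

(δV/V)² = (2·δr/r)² + (1·δh/h)²
  r term: (2×0.0412)² = 0.00678
  h term: (1×0.0721)² = 0.00520
Total = 0.0120. Share from h = 0.00520/0.0120 = 0.434.

43.4%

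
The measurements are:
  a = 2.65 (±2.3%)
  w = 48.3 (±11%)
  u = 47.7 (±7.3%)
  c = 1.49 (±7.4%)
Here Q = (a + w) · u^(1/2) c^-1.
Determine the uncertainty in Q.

31.4

Let h = a + w = 50.9. δh = √(δa² + δw²) = √(0.00371 + 28.2) = 5.31, so δh/h = 0.104.
Q is then a monomial in h, u, c:
δQ/Q = √((δh/h)² + (½·δu/u)² + (-1·δc/c)²) = √(0.0109 + 0.00133 + 0.00548) = 0.133
Q = 236, so δQ = 0.133 × 236 = 31.4.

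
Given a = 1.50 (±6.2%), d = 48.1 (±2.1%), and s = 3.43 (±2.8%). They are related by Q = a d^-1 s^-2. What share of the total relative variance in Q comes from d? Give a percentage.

5.94%

(δQ/Q)² = (1·δa/a)² + (-1·δd/d)² + (-2·δs/s)²
  a term: (1×0.0620)² = 0.00384
  d term: (-1×0.0210)² = 0.000441
  s term: (-2×0.0280)² = 0.00314
Total = 0.00742. Share from d = 0.000441/0.00742 = 0.0594.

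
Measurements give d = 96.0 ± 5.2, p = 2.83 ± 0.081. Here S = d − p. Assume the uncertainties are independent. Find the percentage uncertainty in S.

5.58%

Sums and differences: (δS)² = Σ (cᵢ δxᵢ)².
  (δd)² = 27.0;  (δp)² = 0.00656
δS = √(27.0) = 5.20
S = 93.2, so δS/S = 5.20/93.2 = 0.0558.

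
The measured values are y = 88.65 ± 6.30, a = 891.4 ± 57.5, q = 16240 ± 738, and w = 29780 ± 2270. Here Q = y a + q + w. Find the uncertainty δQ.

7950

Let p = y·a = 79020. δp/p = √((1·δy/y)² + (1·δa/a)²) = √(0.00505 + 0.00416) = 0.0960, so δp = 7580.
Q = p + q + w: δQ = √(δp² + δq² + δw²) = √(5.75e+07 + 5.45e+05 + 5.15e+06) = 7950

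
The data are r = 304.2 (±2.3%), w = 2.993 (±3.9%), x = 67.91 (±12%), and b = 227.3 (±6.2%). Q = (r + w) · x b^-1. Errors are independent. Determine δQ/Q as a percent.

13.7%

Let u = r + w = 307.2. δu = √(δr² + δw²) = √(49.0 + 0.0136) = 7.00, so δu/u = 0.0228.
Q is then a monomial in u, x, b:
δQ/Q = √((δu/u)² + (1·δx/x)² + (-1·δb/b)²) = √(0.000519 + 0.0144 + 0.00384) = 0.137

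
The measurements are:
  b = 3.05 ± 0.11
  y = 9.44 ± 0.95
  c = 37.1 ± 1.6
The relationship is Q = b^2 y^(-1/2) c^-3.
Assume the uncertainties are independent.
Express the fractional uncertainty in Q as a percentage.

Since Q is a product/quotient, work with relative uncertainties:
  (2·δb/b)² = (2×0.0361)² = 0.00520;  (−½·δy/y)² = (-0.5×0.101)² = 0.00253;  (-3·δc/c)² = (-3×0.0431)² = 0.0167
δQ/Q = √(0.0245) = 0.156

15.6%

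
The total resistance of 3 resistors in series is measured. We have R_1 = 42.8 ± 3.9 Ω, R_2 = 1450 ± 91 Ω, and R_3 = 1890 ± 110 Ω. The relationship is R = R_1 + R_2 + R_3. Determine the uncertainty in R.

Sums and differences: (δR)² = Σ (cᵢ δxᵢ)².
  (δR_1)² = 15.2;  (δR_2)² = 8280;  (δR_3)² = 12100
δR = √(20400) = 143 Ω

143 Ω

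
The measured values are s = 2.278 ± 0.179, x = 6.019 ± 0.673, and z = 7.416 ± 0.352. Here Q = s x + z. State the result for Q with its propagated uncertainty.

21.13 ± 1.91

Let p = s·x = 13.71. δp/p = √((1·δs/s)² + (1·δx/x)²) = √(0.00617 + 0.0125) = 0.137, so δp = 1.87.
Q = p + z: δQ = √(δp² + δz²) = √(3.51 + 0.124) = 1.91
Q = 21.13.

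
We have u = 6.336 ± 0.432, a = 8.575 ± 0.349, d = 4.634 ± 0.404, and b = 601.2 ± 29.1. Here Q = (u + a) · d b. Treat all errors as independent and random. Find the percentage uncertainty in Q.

Let w = u + a = 14.91. δw = √(δu² + δa²) = √(0.187 + 0.122) = 0.555, so δw/w = 0.0372.
Q is then a monomial in w, d, b:
δQ/Q = √((δw/w)² + (1·δd/d)² + (1·δb/b)²) = √(0.00139 + 0.00760 + 0.00234) = 0.106

10.6%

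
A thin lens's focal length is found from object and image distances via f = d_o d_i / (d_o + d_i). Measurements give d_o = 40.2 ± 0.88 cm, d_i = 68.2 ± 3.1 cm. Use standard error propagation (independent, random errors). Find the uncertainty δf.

∂f/∂d_o = (d_i/(d_o+d_i))² = 0.396;  ∂f/∂d_i = (d_o/(d_o+d_i))² = 0.138
δf = √((∂f/∂d_o · δd_o)² + (∂f/∂d_i · δd_i)²) = √(0.121 + 0.182) = 0.551 cm

0.551 cm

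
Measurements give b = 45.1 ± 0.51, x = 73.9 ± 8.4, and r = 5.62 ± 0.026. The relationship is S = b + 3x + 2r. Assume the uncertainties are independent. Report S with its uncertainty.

Each term contributes (cᵢ δxᵢ)² to (δS)²:
  (δb)² = 0.260;  (3·δx)² = 635;  (2·δr)² = 0.00270
δS = √(635) = 25.2
S = 278.

278 ± 25.2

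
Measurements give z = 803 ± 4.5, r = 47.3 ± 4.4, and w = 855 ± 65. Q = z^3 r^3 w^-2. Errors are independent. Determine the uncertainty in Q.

2.39e+07

Each factor contributes (exponent × relative error)² to (δQ/Q)²:
  (3·δz/z)² = (3×0.00560)² = 0.000283;  (3·δr/r)² = (3×0.0930)² = 0.0779;  (-2·δw/w)² = (-2×0.0760)² = 0.0231
δQ/Q = √(0.101) = 0.318
Q = 7.5e+07, so δQ = 0.318 × 7.5e+07 = 2.39e+07.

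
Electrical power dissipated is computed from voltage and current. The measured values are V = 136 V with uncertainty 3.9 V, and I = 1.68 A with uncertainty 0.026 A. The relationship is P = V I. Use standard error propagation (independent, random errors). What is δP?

Each factor contributes (exponent × relative error)² to (δP/P)²:
  (1·δV/V)² = (1×0.0287)² = 0.000822;  (1·δI/I)² = (1×0.0155)² = 0.000240
δP/P = √(0.00106) = 0.0326
P = 228 W, so δP = 0.0326 × 228 = 7.45 W.

7.45 W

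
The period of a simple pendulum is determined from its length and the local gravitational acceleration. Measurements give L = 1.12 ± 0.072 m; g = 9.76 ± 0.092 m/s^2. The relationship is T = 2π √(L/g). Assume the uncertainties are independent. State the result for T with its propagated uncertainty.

2.13 ± 0.0691 s

Each factor contributes (exponent × relative error)² to (δT/T)²:
  (½·δL/L)² = (0.5×0.0643)² = 0.00103;  (−½·δg/g)² = (-0.5×0.00943)² = 2.22e-05
δT/T = √(0.00106) = 0.0325
T = 2.13 s, so δT = 0.0325 × 2.13 = 0.0691 s.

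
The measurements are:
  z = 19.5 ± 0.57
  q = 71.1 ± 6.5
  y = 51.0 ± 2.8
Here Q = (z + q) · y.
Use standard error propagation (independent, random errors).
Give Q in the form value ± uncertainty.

4620 ± 418

Let u = z + q = 90.6. δu = √(δz² + δq²) = √(0.325 + 42.2) = 6.52, so δu/u = 0.0720.
Q is then a monomial in u, y:
δQ/Q = √((δu/u)² + (1·δy/y)²) = √(0.00519 + 0.00301) = 0.0906
Q = 4620, so δQ = 0.0906 × 4620 = 418.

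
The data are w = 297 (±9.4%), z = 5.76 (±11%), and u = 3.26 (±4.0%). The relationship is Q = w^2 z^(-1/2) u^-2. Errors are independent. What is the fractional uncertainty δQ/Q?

0.212

Q is a product of powers, so relative uncertainties combine in quadrature:
  (2·δw/w)² = (2×0.0940)² = 0.0353;  (−½·δz/z)² = (-0.5×0.110)² = 0.00302;  (-2·δu/u)² = (-2×0.0400)² = 0.00640
δQ/Q = √(0.0448) = 0.212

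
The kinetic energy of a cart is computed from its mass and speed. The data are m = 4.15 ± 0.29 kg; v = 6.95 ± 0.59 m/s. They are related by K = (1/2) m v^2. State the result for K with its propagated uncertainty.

Since K is a product/quotient, work with relative uncertainties:
  (1·δm/m)² = (1×0.0699)² = 0.00488;  (2·δv/v)² = (2×0.0849)² = 0.0288
δK/K = √(0.0337) = 0.184
K = 100 J, so δK = 0.184 × 100 = 18.4 J.

100 ± 18.4 J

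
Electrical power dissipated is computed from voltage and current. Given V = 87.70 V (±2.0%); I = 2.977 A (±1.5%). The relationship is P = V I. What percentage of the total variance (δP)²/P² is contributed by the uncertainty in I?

36.0%

(δP/P)² = (1·δV/V)² + (1·δI/I)²
  V term: (1×0.0200)² = 0.000400
  I term: (1×0.0150)² = 0.000225
Total = 0.000625. Share from I = 0.000225/0.000625 = 0.360.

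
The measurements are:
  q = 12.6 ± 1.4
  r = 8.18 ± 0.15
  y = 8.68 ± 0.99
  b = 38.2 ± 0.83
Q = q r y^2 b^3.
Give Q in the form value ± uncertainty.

(4.33 ± 1.14) × 10^8

Each factor contributes (exponent × relative error)² to (δQ/Q)²:
  (1·δq/q)² = (1×0.111)² = 0.0123;  (1·δr/r)² = (1×0.0183)² = 0.000336;  (2·δy/y)² = (2×0.114)² = 0.0520;  (3·δb/b)² = (3×0.0217)² = 0.00425
δQ/Q = √(0.0690) = 0.263
Q = 4.33e+08, so δQ = 0.263 × 4.33e+08 = 1.14e+08.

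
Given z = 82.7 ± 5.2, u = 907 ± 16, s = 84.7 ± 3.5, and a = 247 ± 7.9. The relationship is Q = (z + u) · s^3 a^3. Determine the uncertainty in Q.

1.43e+15

Let w = z + u = 990. δw = √(δz² + δu²) = √(27.0 + 256) = 16.8, so δw/w = 0.0170.
Q is then a monomial in w, s, a:
δQ/Q = √((δw/w)² + (3·δs/s)² + (3·δa/a)²) = √(0.000289 + 0.0154 + 0.00921) = 0.158
Q = 9.06e+15, so δQ = 0.158 × 9.06e+15 = 1.43e+15.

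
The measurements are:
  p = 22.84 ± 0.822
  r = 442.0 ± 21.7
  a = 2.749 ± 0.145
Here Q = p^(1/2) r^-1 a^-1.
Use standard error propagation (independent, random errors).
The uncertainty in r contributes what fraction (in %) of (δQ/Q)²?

(δQ/Q)² = (½·δp/p)² + (-1·δr/r)² + (-1·δa/a)²
  p term: (0.5×0.0360)² = 0.000324
  r term: (-1×0.0491)² = 0.00241
  a term: (-1×0.0527)² = 0.00278
Total = 0.00552. Share from r = 0.00241/0.00552 = 0.437.

43.7%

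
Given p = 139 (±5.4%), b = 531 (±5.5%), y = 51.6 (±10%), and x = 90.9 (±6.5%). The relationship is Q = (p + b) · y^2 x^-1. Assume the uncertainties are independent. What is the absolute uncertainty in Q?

4220

Let u = p + b = 670. δu = √(δp² + δb²) = √(56.3 + 853) = 30.2, so δu/u = 0.0450.
Q is then a monomial in u, y, x:
δQ/Q = √((δu/u)² + (2·δy/y)² + (-1·δx/x)²) = √(0.00203 + 0.0400 + 0.00423) = 0.215
Q = 19600, so δQ = 0.215 × 19600 = 4220.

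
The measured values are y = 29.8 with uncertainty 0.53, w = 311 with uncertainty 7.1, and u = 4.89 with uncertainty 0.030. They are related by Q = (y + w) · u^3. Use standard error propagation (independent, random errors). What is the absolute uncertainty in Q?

Let h = y + w = 341. δh = √(δy² + δw²) = √(0.281 + 50.4) = 7.12, so δh/h = 0.0209.
Q is then a monomial in h, u:
δQ/Q = √((δh/h)² + (3·δu/u)²) = √(0.000436 + 0.000339) = 0.0278
Q = 39800, so δQ = 0.0278 × 39800 = 1110.

1110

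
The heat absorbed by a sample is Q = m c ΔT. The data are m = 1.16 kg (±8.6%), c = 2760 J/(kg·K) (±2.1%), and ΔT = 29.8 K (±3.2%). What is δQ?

Relative error in a monomial: (δQ/Q)² = Σ (nᵢ · δxᵢ/xᵢ)².
  (1·δm/m)² = (1×0.0860)² = 0.00740;  (1·δc/c)² = (1×0.0210)² = 0.000441;  (1·δΔT/ΔT)² = (1×0.0320)² = 0.00102
δQ/Q = √(0.00886) = 0.0941
Q = 95400 J, so δQ = 0.0941 × 95400 = 8980 J.

8980 J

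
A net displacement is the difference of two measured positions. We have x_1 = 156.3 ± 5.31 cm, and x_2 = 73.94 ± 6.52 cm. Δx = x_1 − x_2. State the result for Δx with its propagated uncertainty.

Each term contributes (cᵢ δxᵢ)² to (δΔx)²:
  (δx_1)² = 28.2;  (δx_2)² = 42.5
δΔx = √(70.7) = 8.41 cm
Δx = 82.36 cm.

82.36 ± 8.41 cm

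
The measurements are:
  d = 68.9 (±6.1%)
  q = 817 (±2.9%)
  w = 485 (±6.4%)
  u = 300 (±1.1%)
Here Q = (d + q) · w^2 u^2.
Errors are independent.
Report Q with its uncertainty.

(1.88 ± 0.249) × 10^13

Let h = d + q = 886. δh = √(δd² + δq²) = √(17.7 + 561) = 24.1, so δh/h = 0.0272.
Q is then a monomial in h, w, u:
δQ/Q = √((δh/h)² + (2·δw/w)² + (2·δu/u)²) = √(0.000738 + 0.0164 + 0.000484) = 0.133
Q = 1.88e+13, so δQ = 0.133 × 1.88e+13 = 2.49e+12.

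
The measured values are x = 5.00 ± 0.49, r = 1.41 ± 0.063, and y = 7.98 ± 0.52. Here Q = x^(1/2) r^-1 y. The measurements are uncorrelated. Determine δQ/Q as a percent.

9.30%

Q is a product of powers, so relative uncertainties combine in quadrature:
  (½·δx/x)² = (0.5×0.0980)² = 0.00240;  (-1·δr/r)² = (-1×0.0447)² = 0.00200;  (1·δy/y)² = (1×0.0652)² = 0.00425
δQ/Q = √(0.00864) = 0.0930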